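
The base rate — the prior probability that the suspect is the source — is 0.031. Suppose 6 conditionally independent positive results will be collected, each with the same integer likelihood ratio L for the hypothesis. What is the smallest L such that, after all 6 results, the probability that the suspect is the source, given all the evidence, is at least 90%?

Prior odds = 0.031/0.969 = 31/969.
Target odds = 0.9/0.1 = 9.
Need L⁶ ≥ 9 ÷ (31/969) = 8721/31.
2⁶ = 64 < 8721/31 ≤ 729 = 3⁶, so L = 3.

3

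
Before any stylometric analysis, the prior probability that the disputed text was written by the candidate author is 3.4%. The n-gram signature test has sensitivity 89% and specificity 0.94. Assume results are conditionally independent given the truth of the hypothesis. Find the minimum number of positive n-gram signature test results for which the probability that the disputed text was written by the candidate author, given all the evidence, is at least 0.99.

3

Prior odds: 0.034 ÷ 0.966 = 17/483.
False-positive rate = 1 − 0.94 = 0.06; likelihood ratio of a positive = 0.89/0.06 = 89/6.
Target odds: 0.99 ÷ 0.01 = 99.
Need (17/483) × (89/6)ⁿ ≥ 99, i.e. (89/6)ⁿ ≥ 47817/17.
(89/6)² = 7921/36 falls short of 47817/17 but (89/6)³ = 704969/216 reaches it, so n = 3.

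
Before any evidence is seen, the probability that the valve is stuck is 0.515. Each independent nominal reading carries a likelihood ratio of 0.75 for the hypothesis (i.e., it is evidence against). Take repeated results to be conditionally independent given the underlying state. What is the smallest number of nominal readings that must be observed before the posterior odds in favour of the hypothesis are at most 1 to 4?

6

Prior odds: 0.515 ÷ 0.485 = 103/97.
Likelihood ratio per nominal reading = 0.75.
Target odds = 0.25.
Require 0.75ⁿ ≤ 0.25 ÷ (103/97) = 97/412.
0.75⁵ = 243/1024 is still above 97/412 but 0.75⁶ = 729/4096 is at or below it, so n = 6.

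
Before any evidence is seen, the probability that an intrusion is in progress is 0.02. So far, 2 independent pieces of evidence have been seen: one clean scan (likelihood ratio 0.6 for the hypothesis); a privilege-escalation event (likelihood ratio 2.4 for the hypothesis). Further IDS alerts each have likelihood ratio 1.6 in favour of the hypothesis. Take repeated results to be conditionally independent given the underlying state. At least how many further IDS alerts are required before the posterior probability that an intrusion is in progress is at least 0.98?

Prior odds = 0.02/0.98 = 1/49.
Combined Bayes factor of the evidence already in hand = 0.6 × 2.4 = 1.44.
Odds after that evidence = (1/49) × 1.44 = 36/1225.
Target odds = 0.98/0.02 = 49.
Need 1.6ⁿ ≥ 49 ÷ (36/1225) = 60025/36.
1.6¹⁵ ≈1152.92 falls short of 60025/36 but 1.6¹⁶ ≈1844.67 reaches it, so n = 16.

16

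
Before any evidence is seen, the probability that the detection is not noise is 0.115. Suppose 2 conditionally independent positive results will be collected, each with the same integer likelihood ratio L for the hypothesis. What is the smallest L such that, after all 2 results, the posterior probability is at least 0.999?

88

Prior odds = 0.115/0.885 = 23/177.
Target odds = 0.999/0.001 = 999.
Need L² ≥ 999 ÷ (23/177) = 176823/23.
87² = 7569 < 176823/23 ≤ 7744 = 88², so L = 88.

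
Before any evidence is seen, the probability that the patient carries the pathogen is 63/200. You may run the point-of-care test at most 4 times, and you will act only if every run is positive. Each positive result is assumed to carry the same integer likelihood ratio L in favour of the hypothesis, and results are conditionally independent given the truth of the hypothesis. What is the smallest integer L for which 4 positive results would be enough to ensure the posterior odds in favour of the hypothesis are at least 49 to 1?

4

Prior odds = 0.315/0.685 = 63/137.
Target odds = 49.
Need L⁴ ≥ 49 ÷ (63/137) = 959/9.
3⁴ = 81 < 959/9 ≤ 256 = 4⁴, so L = 4.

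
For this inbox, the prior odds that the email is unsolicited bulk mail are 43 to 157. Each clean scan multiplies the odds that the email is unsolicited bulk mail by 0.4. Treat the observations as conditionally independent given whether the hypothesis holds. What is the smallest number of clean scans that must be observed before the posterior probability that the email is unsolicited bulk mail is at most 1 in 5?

Prior odds = 43/157.
Likelihood ratio per clean scan = 0.4.
Target posterior odds = 0.2/0.8 = 0.25.
Require 0.4ⁿ ≤ 0.25 ÷ (43/157) = 157/172.
0.4¹ = 0.4, which is already at or below the required 157/172; so n = 1.

1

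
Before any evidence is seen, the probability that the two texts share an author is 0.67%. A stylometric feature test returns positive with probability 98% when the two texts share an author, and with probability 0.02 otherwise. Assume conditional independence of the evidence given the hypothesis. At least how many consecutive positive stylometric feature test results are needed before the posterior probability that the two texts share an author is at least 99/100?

Prior odds = 0.0067/0.9933 = 67/9933.
Likelihood ratio of a positive result = 0.98/0.02 = 49.
Target odds: 0.99 ÷ 0.01 = 99.
Need (67/9933) × 49ⁿ ≥ 99, i.e. 49ⁿ ≥ 983367/67.
49² = 2401 falls short of 983367/67 but 49³ = 117649 reaches it, so n = 3.

3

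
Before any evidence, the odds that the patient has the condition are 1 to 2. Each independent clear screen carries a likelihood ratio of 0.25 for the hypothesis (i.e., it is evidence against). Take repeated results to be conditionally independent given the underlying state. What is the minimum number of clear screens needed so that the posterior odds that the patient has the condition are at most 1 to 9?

Prior odds = 0.5.
Likelihood ratio per clear screen = 0.25.
Target odds = 1/9.
Require 0.25ⁿ ≤ 1/9 ÷ 0.5 = 2/9.
0.25¹ = 0.25 is still above 2/9 but 0.25² = 0.0625 is at or below it, so n = 2.

2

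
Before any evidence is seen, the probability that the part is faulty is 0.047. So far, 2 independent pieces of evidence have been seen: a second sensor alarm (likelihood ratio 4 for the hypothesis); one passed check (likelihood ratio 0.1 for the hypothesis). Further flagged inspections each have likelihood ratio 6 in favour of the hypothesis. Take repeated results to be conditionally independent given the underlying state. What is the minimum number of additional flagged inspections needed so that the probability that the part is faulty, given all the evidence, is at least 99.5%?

Prior odds = 0.047/0.953 = 47/953.
Combined Bayes factor of the evidence already in hand = 4 × 0.1 = 0.4.
Odds after that evidence = (47/953) × 0.4 = 94/4765.
Target odds = 0.995/0.005 = 199.
Need 6ⁿ ≥ 199 ÷ (94/4765) = 948235/94.
6⁵ = 7776 falls short of 948235/94 but 6⁶ = 46656 reaches it, so n = 6.

6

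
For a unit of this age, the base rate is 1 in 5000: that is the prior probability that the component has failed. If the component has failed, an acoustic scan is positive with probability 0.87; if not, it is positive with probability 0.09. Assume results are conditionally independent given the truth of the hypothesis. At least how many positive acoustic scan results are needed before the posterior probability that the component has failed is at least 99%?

Prior odds = 0.0002/0.9998 = 1/4999.
Likelihood ratio of a positive = 0.87/0.09 = 29/3.
Target odds: 0.99 ÷ 0.01 = 99.
Require (29/3)ⁿ ≥ 99 ÷ (1/4999) = 494901.
(29/3)⁵ = 20511149/243 falls short of 494901 but (29/3)⁶ = 594823321/729 reaches it, so n = 6.

6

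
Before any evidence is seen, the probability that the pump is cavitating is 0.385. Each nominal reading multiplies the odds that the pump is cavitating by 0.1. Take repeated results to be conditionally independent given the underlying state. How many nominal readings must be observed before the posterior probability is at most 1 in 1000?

3

Prior odds: 0.385 ÷ 0.615 = 77/123.
Likelihood ratio per nominal reading = 0.1.
Target posterior odds = 0.001/0.999 = 1/999.
Need (77/123) × 0.1ⁿ ≤ 1/999, i.e. 0.1ⁿ ≤ 41/25641.
0.1² = 0.01 is still above 41/25641 but 0.1³ = 0.001 is at or below it, so n = 3.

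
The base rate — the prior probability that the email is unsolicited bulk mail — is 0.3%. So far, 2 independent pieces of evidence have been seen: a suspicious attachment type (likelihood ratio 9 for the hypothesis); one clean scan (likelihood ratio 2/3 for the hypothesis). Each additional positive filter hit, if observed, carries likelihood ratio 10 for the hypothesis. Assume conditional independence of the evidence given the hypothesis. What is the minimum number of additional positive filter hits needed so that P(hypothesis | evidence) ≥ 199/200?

5

Prior odds = 0.003/0.997 = 3/997.
Combined Bayes factor of the evidence already in hand = 9 × (2/3) = 6.
Odds after that evidence = (3/997) × 6 = 18/997.
Target odds = 0.995/0.005 = 199.
Need 10ⁿ ≥ 199 ÷ (18/997) = 198403/18.
10⁴ = 10000 falls short of 198403/18 but 10⁵ = 100000 reaches it, so n = 5.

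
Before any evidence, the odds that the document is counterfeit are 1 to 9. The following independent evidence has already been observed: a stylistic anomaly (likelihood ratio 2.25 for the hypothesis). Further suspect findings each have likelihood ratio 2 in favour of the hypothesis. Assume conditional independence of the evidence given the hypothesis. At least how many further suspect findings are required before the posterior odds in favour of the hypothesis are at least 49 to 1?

Prior odds = 1/9.
Bayes factor of the evidence already in hand = 2.25.
Odds after that evidence = (1/9) × 2.25 = 0.25.
Target odds = 49.
Need 2ⁿ ≥ 49 ÷ 0.25 = 196.
2⁷ = 128 falls short of 196 but 2⁸ = 256 reaches it, so n = 8.

8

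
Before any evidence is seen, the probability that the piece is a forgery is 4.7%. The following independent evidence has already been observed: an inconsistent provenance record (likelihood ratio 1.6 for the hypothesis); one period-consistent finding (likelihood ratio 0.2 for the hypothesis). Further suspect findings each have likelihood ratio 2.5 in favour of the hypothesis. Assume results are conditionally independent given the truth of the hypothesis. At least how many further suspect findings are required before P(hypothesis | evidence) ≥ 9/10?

Prior odds = 0.047/0.953 = 47/953.
Combined Bayes factor of the evidence already in hand = 1.6 × 0.2 = 0.32.
Odds after that evidence = (47/953) × 0.32 = 376/23825.
Target odds = 0.9/0.1 = 9.
Need 2.5ⁿ ≥ 9 ÷ (376/23825) = 214425/376.
2.5⁶ = 244.140625 falls short of 214425/376 but 2.5⁷ = 610.3515625 reaches it, so n = 7.

7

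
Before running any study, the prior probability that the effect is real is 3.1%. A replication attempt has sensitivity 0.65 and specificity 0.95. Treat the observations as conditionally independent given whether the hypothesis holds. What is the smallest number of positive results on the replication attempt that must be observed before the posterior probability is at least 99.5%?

4

Prior odds = 0.031/0.969 = 31/969.
False-positive rate = 1 − 0.95 = 0.05; likelihood ratio of a positive = 0.65/0.05 = 13.
Target odds: 0.995 ÷ 0.005 = 199.
Need (31/969) × 13ⁿ ≥ 199, i.e. 13ⁿ ≥ 192831/31.
13³ = 2197 falls short of 192831/31 but 13⁴ = 28561 reaches it, so n = 4.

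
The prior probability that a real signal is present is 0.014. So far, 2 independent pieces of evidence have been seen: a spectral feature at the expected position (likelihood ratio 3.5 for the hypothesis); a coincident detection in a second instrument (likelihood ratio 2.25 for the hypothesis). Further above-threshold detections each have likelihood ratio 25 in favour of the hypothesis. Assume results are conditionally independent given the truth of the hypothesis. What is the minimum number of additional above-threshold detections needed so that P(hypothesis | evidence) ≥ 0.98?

Prior odds = 0.014/0.986 = 7/493.
Combined Bayes factor of the evidence already in hand = 3.5 × 2.25 = 7.875.
Odds after that evidence = (7/493) × 7.875 = 441/3944.
Target odds = 0.98/0.02 = 49.
Need 25ⁿ ≥ 49 ÷ (441/3944) = 3944/9.
25¹ = 25 falls short of 3944/9 but 25² = 625 reaches it, so n = 2.

2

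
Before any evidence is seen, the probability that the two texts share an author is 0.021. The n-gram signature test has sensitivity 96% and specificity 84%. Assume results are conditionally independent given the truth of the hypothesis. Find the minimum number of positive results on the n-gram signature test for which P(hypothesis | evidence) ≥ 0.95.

4

Prior odds = 0.021/0.979 = 21/979.
False-positive rate = 1 − 0.84 = 0.16; likelihood ratio of a positive = 0.96/0.16 = 6.
Target posterior odds = 0.95/0.05 = 19.
Require 6ⁿ ≥ 19 ÷ (21/979) = 18601/21.
6³ = 216 falls short of 18601/21 but 6⁴ = 1296 reaches it, so n = 4.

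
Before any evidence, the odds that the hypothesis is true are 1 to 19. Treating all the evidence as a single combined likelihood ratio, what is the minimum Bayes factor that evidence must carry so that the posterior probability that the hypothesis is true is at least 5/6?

95

Prior odds = 1/19.
Target odds = (5/6)/(1/6) = 5.
Required Bayes factor = 5 ÷ (1/19) = 95.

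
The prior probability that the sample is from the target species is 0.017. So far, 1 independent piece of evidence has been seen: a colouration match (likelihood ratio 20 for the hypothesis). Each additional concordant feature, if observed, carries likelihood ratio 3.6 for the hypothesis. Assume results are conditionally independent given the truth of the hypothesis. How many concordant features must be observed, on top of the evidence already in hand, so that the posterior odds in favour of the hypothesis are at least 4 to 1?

2

Prior odds = 0.017/0.983 = 17/983.
Bayes factor of the evidence already in hand = 20.
Odds after that evidence = (17/983) × 20 = 340/983.
Target odds = 4.
Need 3.6ⁿ ≥ 4 ÷ (340/983) = 983/85.
3.6¹ = 3.6 falls short of 983/85 but 3.6² = 12.96 reaches it, so n = 2.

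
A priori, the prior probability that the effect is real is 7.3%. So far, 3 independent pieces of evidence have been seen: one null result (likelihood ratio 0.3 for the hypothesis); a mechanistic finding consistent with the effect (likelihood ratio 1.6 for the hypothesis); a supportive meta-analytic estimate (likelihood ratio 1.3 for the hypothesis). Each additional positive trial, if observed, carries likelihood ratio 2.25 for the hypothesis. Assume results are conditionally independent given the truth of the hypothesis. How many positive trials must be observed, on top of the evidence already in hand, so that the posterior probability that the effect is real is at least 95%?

Prior odds = 0.073/0.927 = 73/927.
Combined Bayes factor of the evidence already in hand = 0.3 × 1.6 × 1.3 = 0.624.
Odds after that evidence = (73/927) × 0.624 = 1898/38625.
Target odds = 0.95/0.05 = 19.
Need 2.25ⁿ ≥ 19 ÷ (1898/38625) = 733875/1898.
2.25⁷ = 4782969/16384 falls short of 733875/1898 but 2.25⁸ = 43046721/65536 reaches it, so n = 8.

8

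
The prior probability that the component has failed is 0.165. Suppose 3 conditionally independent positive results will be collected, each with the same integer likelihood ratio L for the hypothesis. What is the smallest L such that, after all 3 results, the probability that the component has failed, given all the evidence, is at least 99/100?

8

Prior odds = 0.165/0.835 = 33/167.
Target odds = 0.99/0.01 = 99.
Need L³ ≥ 99 ÷ (33/167) = 501.
7³ = 343 < 501 ≤ 512 = 8³, so L = 8.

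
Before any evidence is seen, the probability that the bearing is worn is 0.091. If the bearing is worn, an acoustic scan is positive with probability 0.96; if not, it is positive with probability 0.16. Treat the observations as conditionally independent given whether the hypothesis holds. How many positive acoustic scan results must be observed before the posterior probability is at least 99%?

4

Prior odds = 0.091/0.909 = 91/909.
Likelihood ratio of a positive = 0.96/0.16 = 6.
Target odds: 0.99 ÷ 0.01 = 99.
Need (91/909) × 6ⁿ ≥ 99, i.e. 6ⁿ ≥ 89991/91.
6³ = 216 falls short of 89991/91 but 6⁴ = 1296 reaches it, so n = 4.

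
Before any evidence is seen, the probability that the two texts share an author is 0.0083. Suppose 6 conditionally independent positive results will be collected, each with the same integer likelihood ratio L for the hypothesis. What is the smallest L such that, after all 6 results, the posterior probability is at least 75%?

3

Prior odds = 0.0083/0.9917 = 83/9917.
Target odds = 0.75/0.25 = 3.
Need L⁶ ≥ 3 ÷ (83/9917) = 29751/83.
2⁶ = 64 < 29751/83 ≤ 729 = 3⁶, so L = 3.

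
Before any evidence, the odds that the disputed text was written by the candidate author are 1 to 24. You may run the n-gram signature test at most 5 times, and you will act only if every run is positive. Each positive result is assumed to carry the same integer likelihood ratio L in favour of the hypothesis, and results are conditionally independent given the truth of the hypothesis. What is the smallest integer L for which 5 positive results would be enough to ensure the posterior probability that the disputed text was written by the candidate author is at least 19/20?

Prior odds = 1/24.
Target odds = 0.95/0.05 = 19.
Need L⁵ ≥ 19 ÷ (1/24) = 456.
3⁵ = 243 < 456 ≤ 1024 = 4⁵, so L = 4.

4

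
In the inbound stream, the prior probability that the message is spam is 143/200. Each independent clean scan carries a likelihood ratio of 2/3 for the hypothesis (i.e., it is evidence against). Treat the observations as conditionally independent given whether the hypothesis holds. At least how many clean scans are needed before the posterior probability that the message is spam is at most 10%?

Prior odds = 0.715/0.285 = 143/57.
Likelihood ratio per clean scan = 2/3.
Target posterior odds = 0.1/0.9 = 1/9.
Require (2/3)ⁿ ≤ 1/9 ÷ (143/57) = 19/429.
(2/3)⁷ = 128/2187 is still above 19/429 but (2/3)⁸ = 256/6561 is at or below it, so n = 8.

8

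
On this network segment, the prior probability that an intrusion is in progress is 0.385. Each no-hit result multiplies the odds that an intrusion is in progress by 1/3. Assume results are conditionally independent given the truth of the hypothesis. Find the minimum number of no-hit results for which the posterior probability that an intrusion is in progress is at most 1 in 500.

Prior odds: 0.385 ÷ 0.615 = 77/123.
Likelihood ratio per no-hit result = 1/3.
Target posterior odds = 0.002/0.998 = 1/499.
Require (1/3)ⁿ ≤ 1/499 ÷ (77/123) = 123/38423.
(1/3)⁵ = 1/243 is still above 123/38423 but (1/3)⁶ = 1/729 is at or below it, so n = 6.

6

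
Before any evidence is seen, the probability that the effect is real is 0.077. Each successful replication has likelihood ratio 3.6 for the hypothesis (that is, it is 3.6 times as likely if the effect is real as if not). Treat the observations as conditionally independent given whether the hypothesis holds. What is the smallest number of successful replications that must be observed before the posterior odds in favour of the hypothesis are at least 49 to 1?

Prior odds: 0.077 ÷ 0.923 = 77/923.
Likelihood ratio per successful replication = 3.6.
Target odds = 49.
Need (77/923) × 3.6ⁿ ≥ 49, i.e. 3.6ⁿ ≥ 6461/11.
3.6⁴ = 167.9616 falls short of 6461/11 but 3.6⁵ = 604.66176 reaches it, so n = 5.

5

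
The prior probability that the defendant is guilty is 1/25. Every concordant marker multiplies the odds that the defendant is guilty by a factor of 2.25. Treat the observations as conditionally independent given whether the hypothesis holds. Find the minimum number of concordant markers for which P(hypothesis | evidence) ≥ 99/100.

10

Prior odds = 0.04/0.96 = 1/24.
Likelihood ratio per concordant marker = 2.25.
Target posterior odds = 0.99/0.01 = 99.
Require 2.25ⁿ ≥ 99 ÷ (1/24) = 2376.
2.25⁹ = 387420489/262144 falls short of 2376 but 2.25¹⁰ ≈3325.26 reaches it, so n = 10.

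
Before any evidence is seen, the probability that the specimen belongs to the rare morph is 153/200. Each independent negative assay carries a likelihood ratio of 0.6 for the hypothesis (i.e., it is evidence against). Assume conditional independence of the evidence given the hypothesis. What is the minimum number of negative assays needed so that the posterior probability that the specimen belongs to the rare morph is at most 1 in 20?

9

Prior odds = 0.765/0.235 = 153/47.
Likelihood ratio per negative assay = 0.6.
Target odds: 0.05 ÷ 0.95 = 1/19.
Require 0.6ⁿ ≤ 1/19 ÷ (153/47) = 47/2907.
0.6⁸ = 6561/390625 is still above 47/2907 but 0.6⁹ = 19683/1953125 is at or below it, so n = 9.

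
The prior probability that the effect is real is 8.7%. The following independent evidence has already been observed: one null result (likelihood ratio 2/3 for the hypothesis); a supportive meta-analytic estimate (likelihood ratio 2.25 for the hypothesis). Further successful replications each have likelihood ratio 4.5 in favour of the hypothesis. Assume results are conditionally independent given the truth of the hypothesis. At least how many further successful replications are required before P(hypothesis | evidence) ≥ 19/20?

4

Prior odds = 0.087/0.913 = 87/913.
Combined Bayes factor of the evidence already in hand = (2/3) × 2.25 = 1.5.
Odds after that evidence = (87/913) × 1.5 = 261/1826.
Target odds = 0.95/0.05 = 19.
Need 4.5ⁿ ≥ 19 ÷ (261/1826) = 34694/261.
4.5³ = 91.125 falls short of 34694/261 but 4.5⁴ = 410.0625 reaches it, so n = 4.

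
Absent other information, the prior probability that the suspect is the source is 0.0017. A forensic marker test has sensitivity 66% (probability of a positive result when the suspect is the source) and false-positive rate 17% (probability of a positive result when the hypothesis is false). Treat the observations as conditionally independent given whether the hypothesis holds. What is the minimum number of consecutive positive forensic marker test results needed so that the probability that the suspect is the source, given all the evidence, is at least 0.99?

Prior odds: 0.0017 ÷ 0.9983 = 17/9983.
Likelihood ratio of a positive result = 0.66/0.17 = 66/17.
Target odds: 0.99 ÷ 0.01 = 99.
Require (66/17)ⁿ ≥ 99 ÷ (17/9983) = 988317/17.
(66/17)⁸ ≈51613.1 falls short of 988317/17 but (66/17)⁹ ≈200380 reaches it, so n = 9.

9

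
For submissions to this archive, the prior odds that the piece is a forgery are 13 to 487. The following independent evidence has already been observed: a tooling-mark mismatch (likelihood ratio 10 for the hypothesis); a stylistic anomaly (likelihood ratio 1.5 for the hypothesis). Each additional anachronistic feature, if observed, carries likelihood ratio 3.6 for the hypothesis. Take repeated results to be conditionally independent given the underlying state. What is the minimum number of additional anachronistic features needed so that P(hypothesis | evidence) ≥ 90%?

3

Prior odds = 13/487.
Combined Bayes factor of the evidence already in hand = 10 × 1.5 = 15.
Odds after that evidence = (13/487) × 15 = 195/487.
Target odds = 0.9/0.1 = 9.
Need 3.6ⁿ ≥ 9 ÷ (195/487) = 1461/65.
3.6² = 12.96 falls short of 1461/65 but 3.6³ = 46.656 reaches it, so n = 3.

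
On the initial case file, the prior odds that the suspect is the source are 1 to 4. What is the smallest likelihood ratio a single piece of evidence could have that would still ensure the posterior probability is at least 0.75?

12

Prior odds = 0.25.
Target odds = 0.75/0.25 = 3.
Required Bayes factor = 3 ÷ 0.25 = 12.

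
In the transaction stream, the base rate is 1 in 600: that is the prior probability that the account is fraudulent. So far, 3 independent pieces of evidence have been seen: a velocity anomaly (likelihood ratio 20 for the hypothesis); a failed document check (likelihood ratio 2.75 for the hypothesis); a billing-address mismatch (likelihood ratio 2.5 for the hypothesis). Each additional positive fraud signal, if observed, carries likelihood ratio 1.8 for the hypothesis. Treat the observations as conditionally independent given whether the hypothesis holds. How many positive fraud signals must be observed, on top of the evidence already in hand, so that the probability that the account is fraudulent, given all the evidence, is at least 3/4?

5

Prior odds = (1/600)/(599/600) = 1/599.
Combined Bayes factor of the evidence already in hand = 20 × 2.75 × 2.5 = 137.5.
Odds after that evidence = (1/599) × 137.5 = 275/1198.
Target odds = 0.75/0.25 = 3.
Need 1.8ⁿ ≥ 3 ÷ (275/1198) = 3594/275.
1.8⁴ = 10.4976 falls short of 3594/275 but 1.8⁵ = 18.89568 reaches it, so n = 5.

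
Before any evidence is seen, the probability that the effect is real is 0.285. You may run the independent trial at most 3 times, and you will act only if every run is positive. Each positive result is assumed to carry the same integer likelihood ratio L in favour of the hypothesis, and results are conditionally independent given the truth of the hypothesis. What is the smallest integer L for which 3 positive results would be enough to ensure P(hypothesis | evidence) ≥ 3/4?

Prior odds = 0.285/0.715 = 57/143.
Target odds = 0.75/0.25 = 3.
Need L³ ≥ 3 ÷ (57/143) = 143/19.
1³ = 1 < 143/19 ≤ 8 = 2³, so L = 2.

2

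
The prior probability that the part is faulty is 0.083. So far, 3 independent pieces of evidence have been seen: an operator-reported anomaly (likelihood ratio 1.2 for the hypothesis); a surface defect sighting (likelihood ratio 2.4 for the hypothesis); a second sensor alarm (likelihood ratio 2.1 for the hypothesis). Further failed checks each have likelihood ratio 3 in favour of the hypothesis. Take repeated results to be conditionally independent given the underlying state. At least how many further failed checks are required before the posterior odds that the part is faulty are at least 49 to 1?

Prior odds = 0.083/0.917 = 83/917.
Combined Bayes factor of the evidence already in hand = 1.2 × 2.4 × 2.1 = 6.048.
Odds after that evidence = (83/917) × 6.048 = 8964/16375.
Target odds = 49.
Need 3ⁿ ≥ 49 ÷ (8964/16375) = 802375/8964.
3⁴ = 81 falls short of 802375/8964 but 3⁵ = 243 reaches it, so n = 5.

5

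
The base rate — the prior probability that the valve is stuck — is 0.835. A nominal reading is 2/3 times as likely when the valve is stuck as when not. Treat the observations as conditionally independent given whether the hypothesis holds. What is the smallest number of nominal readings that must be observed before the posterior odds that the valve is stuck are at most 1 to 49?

Prior odds = 0.835/0.165 = 167/33.
Likelihood ratio per nominal reading = 2/3.
Target odds = 1/49.
Need (167/33) × (2/3)ⁿ ≤ 1/49, i.e. (2/3)ⁿ ≤ 33/8183.
(2/3)¹³ = 8192/1594323 is still above 33/8183 but (2/3)¹⁴ = 16384/4782969 is at or below it, so n = 14.

14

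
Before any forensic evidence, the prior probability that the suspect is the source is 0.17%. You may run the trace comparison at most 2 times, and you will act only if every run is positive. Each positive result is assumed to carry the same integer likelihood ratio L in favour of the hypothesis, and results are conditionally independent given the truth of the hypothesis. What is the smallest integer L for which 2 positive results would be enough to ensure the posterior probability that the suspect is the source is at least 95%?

Prior odds = 0.0017/0.9983 = 17/9983.
Target odds = 0.95/0.05 = 19.
Need L² ≥ 19 ÷ (17/9983) = 189677/17.
105² = 11025 < 189677/17 ≤ 11236 = 106², so L = 106.

106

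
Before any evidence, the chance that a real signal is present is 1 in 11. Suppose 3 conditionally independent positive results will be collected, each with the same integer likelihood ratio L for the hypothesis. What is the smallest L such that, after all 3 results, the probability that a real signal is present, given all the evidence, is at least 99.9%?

Prior odds = (1/11)/(10/11) = 0.1.
Target odds = 0.999/0.001 = 999.
Need L³ ≥ 999 ÷ 0.1 = 9990.
21³ = 9261 < 9990 ≤ 10648 = 22³, so L = 22.

22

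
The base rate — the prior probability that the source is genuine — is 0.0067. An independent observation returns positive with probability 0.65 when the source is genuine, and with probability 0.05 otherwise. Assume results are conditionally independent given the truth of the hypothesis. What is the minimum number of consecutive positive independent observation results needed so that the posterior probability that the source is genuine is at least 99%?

Prior odds: 0.0067 ÷ 0.9933 = 67/9933.
Likelihood ratio of a positive result = 0.65/0.05 = 13.
Target posterior odds = 0.99/0.01 = 99.
Need (67/9933) × 13ⁿ ≥ 99, i.e. 13ⁿ ≥ 983367/67.
13³ = 2197 falls short of 983367/67 but 13⁴ = 28561 reaches it, so n = 4.

4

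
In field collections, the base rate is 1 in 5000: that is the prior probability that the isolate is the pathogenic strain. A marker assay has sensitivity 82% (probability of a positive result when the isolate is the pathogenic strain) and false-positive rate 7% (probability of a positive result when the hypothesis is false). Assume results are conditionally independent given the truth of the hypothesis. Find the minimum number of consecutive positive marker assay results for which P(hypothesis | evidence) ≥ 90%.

Prior odds: 0.0002 ÷ 0.9998 = 1/4999.
Likelihood ratio of a positive result = 0.82/0.07 = 82/7.
Target odds: 0.9 ÷ 0.1 = 9.
Require (82/7)ⁿ ≥ 9 ÷ (1/4999) = 44991.
(82/7)⁴ = 45212176/2401 falls short of 44991 but (82/7)⁵ ≈220587 reaches it, so n = 5.

5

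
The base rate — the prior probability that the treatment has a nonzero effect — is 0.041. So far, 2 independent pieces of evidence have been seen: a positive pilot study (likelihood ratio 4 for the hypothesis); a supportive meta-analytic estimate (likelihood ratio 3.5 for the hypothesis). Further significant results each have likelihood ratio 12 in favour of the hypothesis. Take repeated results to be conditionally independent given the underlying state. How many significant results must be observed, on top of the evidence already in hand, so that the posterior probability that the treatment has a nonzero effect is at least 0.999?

Prior odds = 0.041/0.959 = 41/959.
Combined Bayes factor of the evidence already in hand = 4 × 3.5 = 14.
Odds after that evidence = (41/959) × 14 = 82/137.
Target odds = 0.999/0.001 = 999.
Need 12ⁿ ≥ 999 ÷ (82/137) = 136863/82.
12² = 144 falls short of 136863/82 but 12³ = 1728 reaches it, so n = 3.

3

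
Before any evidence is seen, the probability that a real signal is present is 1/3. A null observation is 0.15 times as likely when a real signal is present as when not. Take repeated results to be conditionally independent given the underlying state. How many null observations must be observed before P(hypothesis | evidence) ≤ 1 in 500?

3

Prior odds: (1/3) ÷ (2/3) = 0.5.
Likelihood ratio per null observation = 0.15.
Target posterior odds = 0.002/0.998 = 1/499.
Require 0.15ⁿ ≤ 1/499 ÷ 0.5 = 2/499.
0.15² = 0.0225 is still above 2/499 but 0.15³ = 0.003375 is at or below it, so n = 3.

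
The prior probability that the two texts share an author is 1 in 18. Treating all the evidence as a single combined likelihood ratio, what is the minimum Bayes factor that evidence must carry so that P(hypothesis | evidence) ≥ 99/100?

1683

Prior odds = (1/18)/(17/18) = 1/17.
Target odds = 0.99/0.01 = 99.
Required Bayes factor = 99 ÷ (1/17) = 1683.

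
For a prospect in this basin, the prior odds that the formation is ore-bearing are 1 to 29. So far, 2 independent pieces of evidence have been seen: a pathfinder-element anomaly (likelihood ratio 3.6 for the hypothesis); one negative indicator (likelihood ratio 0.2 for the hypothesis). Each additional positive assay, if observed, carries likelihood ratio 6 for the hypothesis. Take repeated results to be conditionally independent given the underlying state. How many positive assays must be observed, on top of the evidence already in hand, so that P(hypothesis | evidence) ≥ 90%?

4

Prior odds = 1/29.
Combined Bayes factor of the evidence already in hand = 3.6 × 0.2 = 0.72.
Odds after that evidence = (1/29) × 0.72 = 18/725.
Target odds = 0.9/0.1 = 9.
Need 6ⁿ ≥ 9 ÷ (18/725) = 362.5.
6³ = 216 falls short of 362.5 but 6⁴ = 1296 reaches it, so n = 4.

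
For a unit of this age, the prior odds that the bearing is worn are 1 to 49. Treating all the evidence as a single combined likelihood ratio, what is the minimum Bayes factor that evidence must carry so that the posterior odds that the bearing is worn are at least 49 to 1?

Prior odds = 1/49.
Target odds = 49.
Required Bayes factor = 49 ÷ (1/49) = 2401.

2401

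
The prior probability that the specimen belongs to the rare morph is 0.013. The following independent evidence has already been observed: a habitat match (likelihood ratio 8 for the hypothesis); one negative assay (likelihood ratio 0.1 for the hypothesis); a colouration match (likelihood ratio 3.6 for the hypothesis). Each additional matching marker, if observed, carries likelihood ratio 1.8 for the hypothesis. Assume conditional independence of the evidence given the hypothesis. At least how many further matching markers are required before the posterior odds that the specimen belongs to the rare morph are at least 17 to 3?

Prior odds = 0.013/0.987 = 13/987.
Combined Bayes factor of the evidence already in hand = 8 × 0.1 × 3.6 = 2.88.
Odds after that evidence = (13/987) × 2.88 = 312/8225.
Target odds = 17/3.
Need 1.8ⁿ ≥ 17/3 ÷ (312/8225) = 139825/936.
1.8⁸ = 43046721/390625 falls short of 139825/936 but 1.8⁹ = 387420489/1953125 reaches it, so n = 9.

9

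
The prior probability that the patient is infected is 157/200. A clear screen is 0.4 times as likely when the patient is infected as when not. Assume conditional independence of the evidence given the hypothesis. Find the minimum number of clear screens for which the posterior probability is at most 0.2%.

9

Prior odds = 0.785/0.215 = 157/43.
Likelihood ratio per clear screen = 0.4.
Target posterior odds = 0.002/0.998 = 1/499.
Need (157/43) × 0.4ⁿ ≤ 1/499, i.e. 0.4ⁿ ≤ 43/78343.
0.4⁸ = 256/390625 is still above 43/78343 but 0.4⁹ = 512/1953125 is at or below it, so n = 9.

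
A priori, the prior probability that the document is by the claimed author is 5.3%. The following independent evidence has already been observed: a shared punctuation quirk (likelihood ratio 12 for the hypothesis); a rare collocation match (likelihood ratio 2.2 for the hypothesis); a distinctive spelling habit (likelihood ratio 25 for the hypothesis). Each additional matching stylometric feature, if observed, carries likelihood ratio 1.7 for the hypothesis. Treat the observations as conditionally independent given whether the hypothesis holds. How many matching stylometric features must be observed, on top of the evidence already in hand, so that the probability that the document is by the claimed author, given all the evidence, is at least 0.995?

4

Prior odds = 0.053/0.947 = 53/947.
Combined Bayes factor of the evidence already in hand = 12 × 2.2 × 25 = 660.
Odds after that evidence = (53/947) × 660 = 34980/947.
Target odds = 0.995/0.005 = 199.
Need 1.7ⁿ ≥ 199 ÷ (34980/947) = 188453/34980.
1.7³ = 4.913 falls short of 188453/34980 but 1.7⁴ = 8.3521 reaches it, so n = 4.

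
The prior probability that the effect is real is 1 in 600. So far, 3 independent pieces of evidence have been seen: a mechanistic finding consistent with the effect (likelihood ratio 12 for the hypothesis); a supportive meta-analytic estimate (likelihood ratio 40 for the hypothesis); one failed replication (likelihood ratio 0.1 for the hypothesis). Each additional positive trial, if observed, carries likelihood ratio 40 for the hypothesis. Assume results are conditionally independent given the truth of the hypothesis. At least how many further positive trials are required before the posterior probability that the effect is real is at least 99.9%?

Prior odds = (1/600)/(599/600) = 1/599.
Combined Bayes factor of the evidence already in hand = 12 × 40 × 0.1 = 48.
Odds after that evidence = (1/599) × 48 = 48/599.
Target odds = 0.999/0.001 = 999.
Need 40ⁿ ≥ 999 ÷ (48/599) = 12466.6875.
40² = 1600 falls short of 12466.6875 but 40³ = 64000 reaches it, so n = 3.

3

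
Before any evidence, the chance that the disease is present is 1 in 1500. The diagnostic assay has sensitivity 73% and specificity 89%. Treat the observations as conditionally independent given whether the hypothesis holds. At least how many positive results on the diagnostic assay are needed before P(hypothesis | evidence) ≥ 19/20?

6

Prior odds: (1/1500) ÷ (1499/1500) = 1/1499.
False-positive rate = 1 − 0.89 = 0.11; likelihood ratio of a positive = 0.73/0.11 = 73/11.
Target posterior odds = 0.95/0.05 = 19.
Need (1/1499) × (73/11)ⁿ ≥ 19, i.e. (73/11)ⁿ ≥ 28481.
(73/11)⁵ ≈12872.1 falls short of 28481 but (73/11)⁶ ≈85424.2 reaches it, so n = 6.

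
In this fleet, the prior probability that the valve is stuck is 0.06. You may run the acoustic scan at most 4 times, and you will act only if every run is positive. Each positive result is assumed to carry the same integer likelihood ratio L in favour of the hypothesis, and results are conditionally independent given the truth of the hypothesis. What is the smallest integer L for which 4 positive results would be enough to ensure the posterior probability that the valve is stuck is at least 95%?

5

Prior odds = 0.06/0.94 = 3/47.
Target odds = 0.95/0.05 = 19.
Need L⁴ ≥ 19 ÷ (3/47) = 893/3.
4⁴ = 256 < 893/3 ≤ 625 = 5⁴, so L = 5.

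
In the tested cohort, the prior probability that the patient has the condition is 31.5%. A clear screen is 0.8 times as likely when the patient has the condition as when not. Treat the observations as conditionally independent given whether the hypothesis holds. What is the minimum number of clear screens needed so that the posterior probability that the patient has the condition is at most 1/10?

Prior odds = 0.315/0.685 = 63/137.
Likelihood ratio per clear screen = 0.8.
Target odds: 0.1 ÷ 0.9 = 1/9.
Require 0.8ⁿ ≤ 1/9 ÷ (63/137) = 137/567.
0.8⁶ = 4096/15625 is still above 137/567 but 0.8⁷ = 16384/78125 is at or below it, so n = 7.

7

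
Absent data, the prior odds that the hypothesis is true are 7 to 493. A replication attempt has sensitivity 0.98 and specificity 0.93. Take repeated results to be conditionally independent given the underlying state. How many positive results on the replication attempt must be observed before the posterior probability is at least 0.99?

Prior odds = 7/493.
False-positive rate = 1 − 0.93 = 0.07; likelihood ratio of a positive = 0.98/0.07 = 14.
Target odds: 0.99 ÷ 0.01 = 99.
Need (7/493) × 14ⁿ ≥ 99, i.e. 14ⁿ ≥ 48807/7.
14³ = 2744 falls short of 48807/7 but 14⁴ = 38416 reaches it, so n = 4.

4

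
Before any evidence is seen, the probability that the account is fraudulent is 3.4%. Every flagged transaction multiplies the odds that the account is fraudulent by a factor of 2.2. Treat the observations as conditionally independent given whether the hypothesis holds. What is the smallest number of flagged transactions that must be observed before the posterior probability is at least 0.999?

Prior odds = 0.034/0.966 = 17/483.
Likelihood ratio per flagged transaction = 2.2.
Target odds: 0.999 ÷ 0.001 = 999.
Need (17/483) × 2.2ⁿ ≥ 999, i.e. 2.2ⁿ ≥ 482517/17.
2.2¹³ ≈28281 falls short of 482517/17 but 2.2¹⁴ ≈62218.2 reaches it, so n = 14.

14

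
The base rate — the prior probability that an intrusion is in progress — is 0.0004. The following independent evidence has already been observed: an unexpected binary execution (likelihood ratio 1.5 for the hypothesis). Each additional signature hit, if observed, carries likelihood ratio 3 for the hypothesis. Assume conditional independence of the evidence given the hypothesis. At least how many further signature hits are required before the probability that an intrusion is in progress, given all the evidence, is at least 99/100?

11

Prior odds = 0.0004/0.9996 = 1/2499.
Bayes factor of the evidence already in hand = 1.5.
Odds after that evidence = (1/2499) × 1.5 = 1/1666.
Target odds = 0.99/0.01 = 99.
Need 3ⁿ ≥ 99 ÷ (1/1666) = 164934.
3¹⁰ = 59049 falls short of 164934 but 3¹¹ = 177147 reaches it, so n = 11.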